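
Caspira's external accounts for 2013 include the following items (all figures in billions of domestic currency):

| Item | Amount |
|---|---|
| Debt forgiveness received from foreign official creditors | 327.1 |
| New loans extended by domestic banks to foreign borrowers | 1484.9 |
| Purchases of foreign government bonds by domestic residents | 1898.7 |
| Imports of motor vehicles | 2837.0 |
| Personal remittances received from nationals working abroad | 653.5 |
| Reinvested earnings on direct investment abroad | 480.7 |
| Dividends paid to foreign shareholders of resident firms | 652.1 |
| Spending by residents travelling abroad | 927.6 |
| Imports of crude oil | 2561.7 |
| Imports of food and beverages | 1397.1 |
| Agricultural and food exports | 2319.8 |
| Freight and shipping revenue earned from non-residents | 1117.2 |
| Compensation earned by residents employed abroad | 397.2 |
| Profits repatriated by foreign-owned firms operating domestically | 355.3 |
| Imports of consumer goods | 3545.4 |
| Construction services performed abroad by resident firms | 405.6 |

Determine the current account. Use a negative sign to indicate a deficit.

Goods: -3545.4 + 2319.8 - 2561.7 - 2837.0 - 1397.1 = -8021.4
Services: -927.6 + 405.6 + 1117.2 = 595.2
Primary income: 480.7 + 397.2 - 652.1 - 355.3 = -129.5
Secondary income: 653.5
Current account = (-8021.4) + 595.2 + (-129.5) + 653.5 = -6902.2
(Excluded from the current account — capital account: debt forgiveness received from foreign official creditors 327.1; financial account: new loans extended by domestic banks to foreign borrowers 1484.9, purchases of foreign government bonds by domestic residents 1898.7.)

-6902.2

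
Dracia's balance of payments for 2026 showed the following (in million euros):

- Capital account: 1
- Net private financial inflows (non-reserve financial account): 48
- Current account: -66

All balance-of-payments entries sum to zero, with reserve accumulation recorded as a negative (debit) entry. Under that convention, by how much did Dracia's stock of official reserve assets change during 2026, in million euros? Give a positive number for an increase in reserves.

Official reserve transactions balance = -((-66) + 1 + 48) = 17
An accumulation of reserves is recorded as a debit (negative entry), so the change in the stock of reserves is the negative of that balance.
Change in official reserves = -(17) = -17

-17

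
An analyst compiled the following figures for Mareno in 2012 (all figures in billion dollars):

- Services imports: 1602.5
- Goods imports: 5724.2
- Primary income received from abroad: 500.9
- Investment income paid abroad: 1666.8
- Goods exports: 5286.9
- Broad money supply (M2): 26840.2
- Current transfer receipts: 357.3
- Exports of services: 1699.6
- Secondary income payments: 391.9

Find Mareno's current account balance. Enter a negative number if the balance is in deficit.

Goods balance = 5286.9 - 5724.2 = -437.3
Services balance = 1699.6 - 1602.5 = 97.1
Trade balance (goods + services) = -437.3 + 97.1 = -340.2
Net primary income = 500.9 - 1666.8 = -1165.9
Net secondary income = 357.3 - 391.9 = -34.6
Current account = -340.2 + (-1165.9) + (-34.6) = -1540.7

-1540.7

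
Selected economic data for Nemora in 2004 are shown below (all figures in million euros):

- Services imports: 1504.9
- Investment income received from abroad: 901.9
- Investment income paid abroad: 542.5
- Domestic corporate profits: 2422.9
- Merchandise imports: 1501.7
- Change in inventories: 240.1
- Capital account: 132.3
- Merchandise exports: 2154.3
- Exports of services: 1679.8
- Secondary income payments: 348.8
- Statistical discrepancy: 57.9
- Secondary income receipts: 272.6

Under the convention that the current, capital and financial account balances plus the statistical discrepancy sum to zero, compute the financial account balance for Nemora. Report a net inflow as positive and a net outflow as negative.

-1300.9

Goods balance = 2154.3 - 1501.7 = 652.6
Services balance = 1679.8 - 1504.9 = 174.9
Trade balance (goods + services) = 652.6 + 174.9 = 827.5
Net primary income = 901.9 - 542.5 = 359.4
Net secondary income = 272.6 - 348.8 = -76.2
Current account = 827.5 + 359.4 + (-76.2) = 1110.7
Financial account = -(1110.7 + 132.3 + 57.9) = -1300.9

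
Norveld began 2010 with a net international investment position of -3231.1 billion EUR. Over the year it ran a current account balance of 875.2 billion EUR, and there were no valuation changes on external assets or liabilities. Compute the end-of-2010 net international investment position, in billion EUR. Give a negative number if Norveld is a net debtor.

With no valuation effects, change in NIIP = current account = 875.2
End-of-year NIIP = -3231.1 + 875.2 = -2355.9

-2355.9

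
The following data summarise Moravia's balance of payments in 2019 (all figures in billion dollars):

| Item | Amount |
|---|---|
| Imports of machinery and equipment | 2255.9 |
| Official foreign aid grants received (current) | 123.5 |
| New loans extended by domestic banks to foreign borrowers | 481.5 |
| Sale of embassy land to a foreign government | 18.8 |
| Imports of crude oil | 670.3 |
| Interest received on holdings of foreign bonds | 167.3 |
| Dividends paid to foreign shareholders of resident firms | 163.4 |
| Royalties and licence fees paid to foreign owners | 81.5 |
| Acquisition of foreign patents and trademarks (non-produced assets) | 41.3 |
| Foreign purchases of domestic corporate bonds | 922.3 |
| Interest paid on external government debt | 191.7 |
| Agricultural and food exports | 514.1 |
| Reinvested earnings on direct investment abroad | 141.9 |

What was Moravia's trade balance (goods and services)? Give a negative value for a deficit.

-2493.6

Goods: 514.1 - 2255.9 - 670.3 = -2412.1
Services: -81.5
Trade balance = -2412.1 + (-81.5) = -2493.6
(Excluded from the trade balance — secondary income: official foreign aid grants received (current) 123.5; financial account: new loans extended by domestic banks to foreign borrowers 481.5, foreign purchases of domestic corporate bonds 922.3; capital account: sale of embassy land to a foreign government 18.8, acquisition of foreign patents and trademarks (non-produced assets) 41.3; primary income: interest received on holdings of foreign bonds 167.3, dividends paid to foreign shareholders of resident firms 163.4, interest paid on external government debt 191.7, reinvested earnings on direct investment abroad 141.9.)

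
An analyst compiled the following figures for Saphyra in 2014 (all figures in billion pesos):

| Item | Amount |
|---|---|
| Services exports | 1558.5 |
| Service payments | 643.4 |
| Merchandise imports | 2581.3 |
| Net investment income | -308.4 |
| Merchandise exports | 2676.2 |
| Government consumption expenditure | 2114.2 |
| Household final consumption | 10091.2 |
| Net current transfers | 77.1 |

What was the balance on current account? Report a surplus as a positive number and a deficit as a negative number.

Goods balance = 2676.2 - 2581.3 = 94.9
Services balance = 1558.5 - 643.4 = 915.1
Trade balance (goods + services) = 94.9 + 915.1 = 1010.0
Net primary income = -308.4
Net secondary income = 77.1
Current account = 1010.0 + (-308.4) + 77.1 = 778.7

778.7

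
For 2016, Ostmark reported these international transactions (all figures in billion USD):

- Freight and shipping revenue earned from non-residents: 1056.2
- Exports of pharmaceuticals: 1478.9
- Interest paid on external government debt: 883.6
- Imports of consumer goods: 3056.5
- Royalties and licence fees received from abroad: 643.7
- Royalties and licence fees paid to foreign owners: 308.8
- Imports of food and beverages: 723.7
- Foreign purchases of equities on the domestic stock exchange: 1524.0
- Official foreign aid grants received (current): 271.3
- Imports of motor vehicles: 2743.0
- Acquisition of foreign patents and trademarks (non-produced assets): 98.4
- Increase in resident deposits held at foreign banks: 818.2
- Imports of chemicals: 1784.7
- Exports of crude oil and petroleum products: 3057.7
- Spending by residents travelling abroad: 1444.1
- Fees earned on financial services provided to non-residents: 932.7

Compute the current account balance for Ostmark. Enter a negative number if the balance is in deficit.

Goods: 3057.7 + 1478.9 - 2743.0 - 3056.5 - 1784.7 - 723.7 = -3771.3
Services: 1056.2 - 1444.1 - 308.8 + 932.7 + 643.7 = 879.7
Primary income: -883.6
Secondary income: 271.3
Current account = (-3771.3) + 879.7 + (-883.6) + 271.3 = -3503.9
(Excluded from the current account — financial account: foreign purchases of equities on the domestic stock exchange 1524.0, increase in resident deposits held at foreign banks 818.2; capital account: acquisition of foreign patents and trademarks (non-produced assets) 98.4.)

-3503.9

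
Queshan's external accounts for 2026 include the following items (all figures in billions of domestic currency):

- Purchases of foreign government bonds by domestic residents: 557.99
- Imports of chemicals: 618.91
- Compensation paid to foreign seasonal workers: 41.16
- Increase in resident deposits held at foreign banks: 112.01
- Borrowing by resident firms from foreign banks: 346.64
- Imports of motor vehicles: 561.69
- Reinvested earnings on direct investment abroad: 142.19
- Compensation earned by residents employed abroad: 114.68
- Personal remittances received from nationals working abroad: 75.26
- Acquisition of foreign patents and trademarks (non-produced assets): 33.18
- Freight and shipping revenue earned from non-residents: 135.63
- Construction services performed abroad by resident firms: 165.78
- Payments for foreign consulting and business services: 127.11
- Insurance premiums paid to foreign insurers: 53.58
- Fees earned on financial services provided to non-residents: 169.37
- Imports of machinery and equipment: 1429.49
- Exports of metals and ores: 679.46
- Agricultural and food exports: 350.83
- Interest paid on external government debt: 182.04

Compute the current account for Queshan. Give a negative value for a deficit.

-1180.78

Goods: 350.83 - 1429.49 + 679.46 - 618.91 - 561.69 = -1579.80
Services: -127.11 + 165.78 - 53.58 + 169.37 + 135.63 = 290.09
Primary income: -182.04 + 114.68 - 41.16 + 142.19 = 33.67
Secondary income: 75.26
Current account = (-1579.80) + 290.09 + 33.67 + 75.26 = -1180.78
(Excluded from the current account — financial account: purchases of foreign government bonds by domestic residents 557.99, increase in resident deposits held at foreign banks 112.01, borrowing by resident firms from foreign banks 346.64; capital account: acquisition of foreign patents and trademarks (non-produced assets) 33.18.)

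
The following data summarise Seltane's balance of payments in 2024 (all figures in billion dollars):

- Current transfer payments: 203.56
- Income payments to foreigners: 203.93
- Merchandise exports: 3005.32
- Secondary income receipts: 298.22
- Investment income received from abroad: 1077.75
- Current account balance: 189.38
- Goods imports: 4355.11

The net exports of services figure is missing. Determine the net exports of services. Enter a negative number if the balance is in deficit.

Current account = goods balance + services balance + net primary income + net secondary income
Sum of the known components = -381.31
Net exports of services = CA - (known components) = 189.38 - (-381.31) = 570.69

570.69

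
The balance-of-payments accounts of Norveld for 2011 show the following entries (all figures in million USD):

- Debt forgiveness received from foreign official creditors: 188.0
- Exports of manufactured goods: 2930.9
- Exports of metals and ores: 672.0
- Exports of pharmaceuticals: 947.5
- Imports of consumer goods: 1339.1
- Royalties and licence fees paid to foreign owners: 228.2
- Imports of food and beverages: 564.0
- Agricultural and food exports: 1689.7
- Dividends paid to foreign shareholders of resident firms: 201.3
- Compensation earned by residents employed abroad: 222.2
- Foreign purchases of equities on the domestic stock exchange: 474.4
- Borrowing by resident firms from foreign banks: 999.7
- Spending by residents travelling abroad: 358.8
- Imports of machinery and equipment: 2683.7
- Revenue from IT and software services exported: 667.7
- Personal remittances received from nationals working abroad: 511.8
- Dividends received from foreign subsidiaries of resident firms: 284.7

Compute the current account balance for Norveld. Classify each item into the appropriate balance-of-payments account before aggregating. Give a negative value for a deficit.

2551.4

Goods: 1689.7 + 672.0 + 947.5 + 2930.9 - 564.0 - 2683.7 - 1339.1 = 1653.3
Services: -358.8 + 667.7 - 228.2 = 80.7
Primary income: 222.2 - 201.3 + 284.7 = 305.6
Secondary income: 511.8
Current account = 1653.3 + 80.7 + 305.6 + 511.8 = 2551.4
(Excluded from the current account — capital account: debt forgiveness received from foreign official creditors 188.0; financial account: foreign purchases of equities on the domestic stock exchange 474.4, borrowing by resident firms from foreign banks 999.7.)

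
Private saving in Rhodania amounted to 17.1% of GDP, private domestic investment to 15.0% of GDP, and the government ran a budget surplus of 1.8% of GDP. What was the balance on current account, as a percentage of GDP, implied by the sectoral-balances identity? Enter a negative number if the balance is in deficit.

By the sectoral-balances identity, CA = (S_private - I) + (T - G).
Private balance = 17.1 - 15.0 = 2.1
Government balance (T - G) = 1.8
CA = 2.1 + 1.8 = 3.9

3.9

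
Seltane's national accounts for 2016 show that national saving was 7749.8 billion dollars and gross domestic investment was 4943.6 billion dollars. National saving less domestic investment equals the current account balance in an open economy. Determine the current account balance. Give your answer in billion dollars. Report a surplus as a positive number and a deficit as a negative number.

2806.2

CA = S - I = 7749.8 - 4943.6 = 2806.2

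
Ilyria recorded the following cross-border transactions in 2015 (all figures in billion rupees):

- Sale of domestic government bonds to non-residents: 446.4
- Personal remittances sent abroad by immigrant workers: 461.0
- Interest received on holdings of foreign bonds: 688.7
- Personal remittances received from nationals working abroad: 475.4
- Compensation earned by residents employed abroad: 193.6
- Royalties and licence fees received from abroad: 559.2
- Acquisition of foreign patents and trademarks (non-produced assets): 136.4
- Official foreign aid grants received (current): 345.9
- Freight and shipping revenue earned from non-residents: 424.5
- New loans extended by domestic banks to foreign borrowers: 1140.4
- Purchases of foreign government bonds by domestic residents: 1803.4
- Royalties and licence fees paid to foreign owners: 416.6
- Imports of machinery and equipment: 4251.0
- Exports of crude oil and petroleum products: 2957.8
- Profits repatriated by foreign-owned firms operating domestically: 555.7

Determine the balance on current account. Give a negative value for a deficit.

Goods: 2957.8 - 4251.0 = -1293.2
Services: 559.2 - 416.6 + 424.5 = 567.1
Primary income: 688.7 + 193.6 - 555.7 = 326.6
Secondary income: -461.0 + 475.4 + 345.9 = 360.3
Current account = (-1293.2) + 567.1 + 326.6 + 360.3 = -39.2
(Excluded from the current account — financial account: sale of domestic government bonds to non-residents 446.4, new loans extended by domestic banks to foreign borrowers 1140.4, purchases of foreign government bonds by domestic residents 1803.4; capital account: acquisition of foreign patents and trademarks (non-produced assets) 136.4.)

-39.2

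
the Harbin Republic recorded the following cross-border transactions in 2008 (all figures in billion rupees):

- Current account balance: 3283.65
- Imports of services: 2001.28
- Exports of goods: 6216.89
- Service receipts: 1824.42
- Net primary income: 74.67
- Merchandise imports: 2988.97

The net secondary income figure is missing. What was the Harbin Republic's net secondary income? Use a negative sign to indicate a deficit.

Current account = goods balance + services balance + net primary income + net secondary income
Sum of the known components = 3125.73
Net secondary income = CA - (known components) = 3283.65 - 3125.73 = 157.92

157.92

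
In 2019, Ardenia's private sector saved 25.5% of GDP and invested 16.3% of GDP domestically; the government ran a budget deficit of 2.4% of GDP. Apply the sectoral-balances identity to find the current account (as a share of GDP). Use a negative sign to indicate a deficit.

By the sectoral-balances identity, CA = (S_private - I) + (T - G).
Private balance = 25.5 - 16.3 = 9.2
Government balance (T - G) = -2.4
CA = 9.2 + (-2.4) = 6.8

6.8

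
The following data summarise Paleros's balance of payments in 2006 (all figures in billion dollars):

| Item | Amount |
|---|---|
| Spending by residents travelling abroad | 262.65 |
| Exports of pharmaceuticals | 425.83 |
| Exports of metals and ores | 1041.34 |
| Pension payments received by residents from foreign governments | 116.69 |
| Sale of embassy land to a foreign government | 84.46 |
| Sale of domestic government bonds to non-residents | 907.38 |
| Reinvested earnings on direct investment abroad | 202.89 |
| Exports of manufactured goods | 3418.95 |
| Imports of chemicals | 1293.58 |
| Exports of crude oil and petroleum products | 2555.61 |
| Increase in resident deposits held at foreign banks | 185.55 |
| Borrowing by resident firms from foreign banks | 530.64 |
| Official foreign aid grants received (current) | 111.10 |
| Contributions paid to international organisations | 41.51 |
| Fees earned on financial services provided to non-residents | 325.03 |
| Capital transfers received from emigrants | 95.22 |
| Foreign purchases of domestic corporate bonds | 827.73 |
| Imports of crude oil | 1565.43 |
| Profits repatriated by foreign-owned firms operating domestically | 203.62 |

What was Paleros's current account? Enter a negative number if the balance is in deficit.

4830.65

Goods: 2555.61 + 1041.34 - 1293.58 + 3418.95 + 425.83 - 1565.43 = 4582.72
Services: -262.65 + 325.03 = 62.38
Primary income: 202.89 - 203.62 = -0.73
Secondary income: 111.10 - 41.51 + 116.69 = 186.28
Current account = 4582.72 + 62.38 + (-0.73) + 186.28 = 4830.65
(Excluded from the current account — capital account: sale of embassy land to a foreign government 84.46, capital transfers received from emigrants 95.22; financial account: sale of domestic government bonds to non-residents 907.38, increase in resident deposits held at foreign banks 185.55, borrowing by resident firms from foreign banks 530.64, foreign purchases of domestic corporate bonds 827.73.)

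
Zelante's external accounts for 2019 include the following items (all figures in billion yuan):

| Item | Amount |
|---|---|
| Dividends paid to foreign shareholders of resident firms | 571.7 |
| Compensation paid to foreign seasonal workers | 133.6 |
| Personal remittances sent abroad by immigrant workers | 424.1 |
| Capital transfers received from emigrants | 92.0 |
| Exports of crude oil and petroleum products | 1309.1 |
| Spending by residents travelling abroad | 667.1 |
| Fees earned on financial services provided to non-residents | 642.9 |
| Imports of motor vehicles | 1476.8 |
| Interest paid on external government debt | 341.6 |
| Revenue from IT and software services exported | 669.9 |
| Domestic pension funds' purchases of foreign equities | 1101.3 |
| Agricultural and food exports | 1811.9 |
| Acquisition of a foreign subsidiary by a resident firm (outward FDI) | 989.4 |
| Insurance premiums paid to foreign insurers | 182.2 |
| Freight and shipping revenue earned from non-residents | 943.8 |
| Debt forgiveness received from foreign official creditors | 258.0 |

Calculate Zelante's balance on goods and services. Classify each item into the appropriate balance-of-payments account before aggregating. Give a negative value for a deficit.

Goods: -1476.8 + 1309.1 + 1811.9 = 1644.2
Services: -667.1 + 669.9 + 642.9 + 943.8 - 182.2 = 1407.3
Trade balance = 1644.2 + 1407.3 = 3051.5
(Excluded from the trade balance — primary income: dividends paid to foreign shareholders of resident firms 571.7, compensation paid to foreign seasonal workers 133.6, interest paid on external government debt 341.6; secondary income: personal remittances sent abroad by immigrant workers 424.1; capital account: capital transfers received from emigrants 92.0, debt forgiveness received from foreign official creditors 258.0; financial account: domestic pension funds' purchases of foreign equities 1101.3, acquisition of a foreign subsidiary by a resident firm (outward FDI) 989.4.)

3051.5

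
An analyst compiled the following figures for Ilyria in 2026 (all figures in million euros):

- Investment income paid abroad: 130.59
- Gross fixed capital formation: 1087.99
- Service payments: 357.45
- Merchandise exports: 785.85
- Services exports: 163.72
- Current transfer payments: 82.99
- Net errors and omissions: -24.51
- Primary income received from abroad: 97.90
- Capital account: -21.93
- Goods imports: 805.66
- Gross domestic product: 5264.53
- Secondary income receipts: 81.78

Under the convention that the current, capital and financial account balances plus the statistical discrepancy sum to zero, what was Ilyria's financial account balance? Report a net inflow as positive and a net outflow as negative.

Goods balance = 785.85 - 805.66 = -19.81
Services balance = 163.72 - 357.45 = -193.73
Trade balance (goods + services) = -19.81 + (-193.73) = -213.54
Net primary income = 97.90 - 130.59 = -32.69
Net secondary income = 81.78 - 82.99 = -1.21
Current account = -213.54 + (-32.69) + (-1.21) = -247.44
Financial account = -(-247.44 + (-21.93) + (-24.51)) = 293.88

293.88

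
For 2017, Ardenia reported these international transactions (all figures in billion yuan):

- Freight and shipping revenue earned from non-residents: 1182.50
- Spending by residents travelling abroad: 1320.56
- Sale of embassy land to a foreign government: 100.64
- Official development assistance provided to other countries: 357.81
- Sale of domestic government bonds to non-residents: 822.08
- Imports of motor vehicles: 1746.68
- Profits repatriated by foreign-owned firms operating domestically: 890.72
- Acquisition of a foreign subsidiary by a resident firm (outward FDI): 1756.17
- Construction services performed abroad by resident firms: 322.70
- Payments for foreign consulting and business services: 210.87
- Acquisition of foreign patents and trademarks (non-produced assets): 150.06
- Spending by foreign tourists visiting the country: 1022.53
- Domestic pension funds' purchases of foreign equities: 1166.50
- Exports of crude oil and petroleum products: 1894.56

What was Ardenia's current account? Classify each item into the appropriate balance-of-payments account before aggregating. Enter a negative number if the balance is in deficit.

Goods: 1894.56 - 1746.68 = 147.88
Services: 322.70 + 1022.53 + 1182.50 - 1320.56 - 210.87 = 996.30
Primary income: -890.72
Secondary income: -357.81
Current account = 147.88 + 996.30 + (-890.72) + (-357.81) = -104.35
(Excluded from the current account — capital account: sale of embassy land to a foreign government 100.64, acquisition of foreign patents and trademarks (non-produced assets) 150.06; financial account: sale of domestic government bonds to non-residents 822.08, acquisition of a foreign subsidiary by a resident firm (outward FDI) 1756.17, domestic pension funds' purchases of foreign equities 1166.50.)

-104.35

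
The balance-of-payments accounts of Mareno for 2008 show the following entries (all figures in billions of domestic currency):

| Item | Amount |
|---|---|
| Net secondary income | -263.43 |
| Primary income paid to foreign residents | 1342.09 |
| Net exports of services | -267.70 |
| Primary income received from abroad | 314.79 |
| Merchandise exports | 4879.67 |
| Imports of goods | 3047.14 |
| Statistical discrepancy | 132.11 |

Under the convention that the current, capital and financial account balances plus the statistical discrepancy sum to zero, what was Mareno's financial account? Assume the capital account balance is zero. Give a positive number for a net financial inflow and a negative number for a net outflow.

Goods balance = 4879.67 - 3047.14 = 1832.53
Services balance = -267.70
Trade balance (goods + services) = 1832.53 + (-267.70) = 1564.83
Net primary income = 314.79 - 1342.09 = -1027.30
Net secondary income = -263.43
Current account = 1564.83 + (-1027.30) + (-263.43) = 274.10
Financial account = -(274.10 + 132.11) = -406.21

-406.21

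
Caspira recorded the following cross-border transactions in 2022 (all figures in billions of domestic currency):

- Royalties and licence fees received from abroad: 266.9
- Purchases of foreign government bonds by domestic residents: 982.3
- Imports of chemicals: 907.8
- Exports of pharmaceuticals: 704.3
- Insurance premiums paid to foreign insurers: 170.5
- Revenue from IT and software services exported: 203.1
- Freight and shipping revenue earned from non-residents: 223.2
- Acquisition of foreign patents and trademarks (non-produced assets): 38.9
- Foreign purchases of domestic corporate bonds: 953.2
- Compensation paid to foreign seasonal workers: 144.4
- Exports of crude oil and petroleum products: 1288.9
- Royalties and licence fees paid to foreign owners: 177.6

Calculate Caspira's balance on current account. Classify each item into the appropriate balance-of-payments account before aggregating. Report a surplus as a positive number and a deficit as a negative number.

Goods: 704.3 - 907.8 + 1288.9 = 1085.4
Services: 203.1 + 223.2 - 170.5 + 266.9 - 177.6 = 345.1
Primary income: -144.4
Current account = 1085.4 + 345.1 + (-144.4) = 1286.1
(Excluded from the current account — financial account: purchases of foreign government bonds by domestic residents 982.3, foreign purchases of domestic corporate bonds 953.2; capital account: acquisition of foreign patents and trademarks (non-produced assets) 38.9.)

1286.1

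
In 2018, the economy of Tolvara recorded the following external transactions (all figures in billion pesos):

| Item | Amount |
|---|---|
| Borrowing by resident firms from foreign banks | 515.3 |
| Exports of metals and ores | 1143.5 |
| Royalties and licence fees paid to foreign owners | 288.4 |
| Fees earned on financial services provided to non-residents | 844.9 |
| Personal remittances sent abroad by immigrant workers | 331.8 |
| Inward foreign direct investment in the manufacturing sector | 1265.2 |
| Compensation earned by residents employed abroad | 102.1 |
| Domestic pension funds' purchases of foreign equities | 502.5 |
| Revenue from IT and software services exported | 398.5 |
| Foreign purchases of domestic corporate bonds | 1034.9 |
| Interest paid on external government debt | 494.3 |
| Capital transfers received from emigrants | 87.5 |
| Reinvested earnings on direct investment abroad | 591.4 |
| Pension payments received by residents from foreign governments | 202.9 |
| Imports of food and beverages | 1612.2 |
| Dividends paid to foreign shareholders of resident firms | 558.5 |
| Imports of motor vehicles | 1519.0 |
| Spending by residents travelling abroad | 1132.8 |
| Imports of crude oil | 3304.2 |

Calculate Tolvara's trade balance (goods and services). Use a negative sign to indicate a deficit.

Goods: -1519.0 + 1143.5 - 3304.2 - 1612.2 = -5291.9
Services: -288.4 - 1132.8 + 398.5 + 844.9 = -177.8
Trade balance = -5291.9 + (-177.8) = -5469.7
(Excluded from the trade balance — financial account: borrowing by resident firms from foreign banks 515.3, inward foreign direct investment in the manufacturing sector 1265.2, domestic pension funds' purchases of foreign equities 502.5, foreign purchases of domestic corporate bonds 1034.9; secondary income: personal remittances sent abroad by immigrant workers 331.8, pension payments received by residents from foreign governments 202.9; primary income: compensation earned by residents employed abroad 102.1, interest paid on external government debt 494.3, reinvested earnings on direct investment abroad 591.4, dividends paid to foreign shareholders of resident firms 558.5; capital account: capital transfers received from emigrants 87.5.)

-5469.7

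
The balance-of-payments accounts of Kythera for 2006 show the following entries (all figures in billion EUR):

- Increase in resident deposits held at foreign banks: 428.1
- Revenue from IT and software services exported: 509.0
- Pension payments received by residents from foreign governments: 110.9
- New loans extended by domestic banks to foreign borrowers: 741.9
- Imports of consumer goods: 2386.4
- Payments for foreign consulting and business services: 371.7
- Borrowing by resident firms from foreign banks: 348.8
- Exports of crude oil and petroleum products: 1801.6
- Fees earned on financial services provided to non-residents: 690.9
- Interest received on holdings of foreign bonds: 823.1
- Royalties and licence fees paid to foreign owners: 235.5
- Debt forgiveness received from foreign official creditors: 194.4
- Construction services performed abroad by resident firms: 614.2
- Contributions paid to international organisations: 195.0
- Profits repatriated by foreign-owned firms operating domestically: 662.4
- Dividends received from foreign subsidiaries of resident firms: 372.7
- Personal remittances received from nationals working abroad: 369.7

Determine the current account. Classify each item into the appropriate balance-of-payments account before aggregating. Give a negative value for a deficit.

1441.1

Goods: -2386.4 + 1801.6 = -584.8
Services: -371.7 - 235.5 + 614.2 + 509.0 + 690.9 = 1206.9
Primary income: 372.7 + 823.1 - 662.4 = 533.4
Secondary income: 369.7 + 110.9 - 195.0 = 285.6
Current account = (-584.8) + 1206.9 + 533.4 + 285.6 = 1441.1
(Excluded from the current account — financial account: increase in resident deposits held at foreign banks 428.1, new loans extended by domestic banks to foreign borrowers 741.9, borrowing by resident firms from foreign banks 348.8; capital account: debt forgiveness received from foreign official creditors 194.4.)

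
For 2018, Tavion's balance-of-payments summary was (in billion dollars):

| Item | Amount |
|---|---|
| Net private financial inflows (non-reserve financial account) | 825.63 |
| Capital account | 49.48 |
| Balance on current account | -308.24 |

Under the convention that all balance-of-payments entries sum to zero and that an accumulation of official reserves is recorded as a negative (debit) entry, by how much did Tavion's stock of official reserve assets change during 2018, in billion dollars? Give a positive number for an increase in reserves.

Official reserve transactions balance = -((-308.24) + 49.48 + 825.63) = -566.87
An accumulation of reserves is recorded as a debit (negative entry), so the change in the stock of reserves is the negative of that balance.
Change in official reserves = -(-566.87) = 566.87

566.87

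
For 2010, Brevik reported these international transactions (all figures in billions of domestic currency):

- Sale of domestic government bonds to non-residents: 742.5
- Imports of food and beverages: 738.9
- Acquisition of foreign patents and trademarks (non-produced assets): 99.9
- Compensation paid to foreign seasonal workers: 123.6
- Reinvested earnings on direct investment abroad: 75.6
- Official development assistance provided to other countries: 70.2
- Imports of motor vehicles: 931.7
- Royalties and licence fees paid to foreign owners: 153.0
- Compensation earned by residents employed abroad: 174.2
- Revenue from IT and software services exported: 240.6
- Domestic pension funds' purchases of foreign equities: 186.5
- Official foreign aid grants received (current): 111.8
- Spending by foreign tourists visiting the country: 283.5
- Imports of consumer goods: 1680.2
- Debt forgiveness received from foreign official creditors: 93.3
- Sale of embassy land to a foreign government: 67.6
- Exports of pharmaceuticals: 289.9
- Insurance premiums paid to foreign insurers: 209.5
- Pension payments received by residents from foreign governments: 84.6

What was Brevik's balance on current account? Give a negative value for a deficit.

-2646.9

Goods: -1680.2 - 738.9 - 931.7 + 289.9 = -3060.9
Services: 283.5 - 209.5 - 153.0 + 240.6 = 161.6
Primary income: -123.6 + 75.6 + 174.2 = 126.2
Secondary income: 84.6 - 70.2 + 111.8 = 126.2
Current account = (-3060.9) + 161.6 + 126.2 + 126.2 = -2646.9
(Excluded from the current account — financial account: sale of domestic government bonds to non-residents 742.5, domestic pension funds' purchases of foreign equities 186.5; capital account: acquisition of foreign patents and trademarks (non-produced assets) 99.9, debt forgiveness received from foreign official creditors 93.3, sale of embassy land to a foreign government 67.6.)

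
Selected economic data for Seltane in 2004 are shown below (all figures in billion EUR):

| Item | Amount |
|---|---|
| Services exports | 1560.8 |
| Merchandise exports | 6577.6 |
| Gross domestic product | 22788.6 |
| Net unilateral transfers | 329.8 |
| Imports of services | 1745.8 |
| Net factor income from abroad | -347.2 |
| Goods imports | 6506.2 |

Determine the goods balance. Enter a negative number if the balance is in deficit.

71.4

Goods balance = 6577.6 - 6506.2 = 71.4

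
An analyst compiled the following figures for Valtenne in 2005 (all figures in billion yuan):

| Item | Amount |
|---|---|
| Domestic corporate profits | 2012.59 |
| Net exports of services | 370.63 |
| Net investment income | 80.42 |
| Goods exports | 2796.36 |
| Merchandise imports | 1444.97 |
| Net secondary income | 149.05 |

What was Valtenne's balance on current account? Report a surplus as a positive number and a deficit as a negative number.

Goods balance = 2796.36 - 1444.97 = 1351.39
Services balance = 370.63
Trade balance (goods + services) = 1351.39 + 370.63 = 1722.02
Net primary income = 80.42
Net secondary income = 149.05
Current account = 1722.02 + 80.42 + 149.05 = 1951.49

1951.49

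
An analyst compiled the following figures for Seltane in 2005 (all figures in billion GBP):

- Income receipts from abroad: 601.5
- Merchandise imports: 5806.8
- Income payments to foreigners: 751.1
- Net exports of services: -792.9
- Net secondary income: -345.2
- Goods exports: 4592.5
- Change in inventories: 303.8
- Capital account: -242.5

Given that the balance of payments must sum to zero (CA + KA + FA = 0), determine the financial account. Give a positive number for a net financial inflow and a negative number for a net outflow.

Goods balance = 4592.5 - 5806.8 = -1214.3
Services balance = -792.9
Trade balance (goods + services) = -1214.3 + (-792.9) = -2007.2
Net primary income = 601.5 - 751.1 = -149.6
Net secondary income = -345.2
Current account = -2007.2 + (-149.6) + (-345.2) = -2502.0
Financial account = -(-2502.0 + (-242.5)) = 2744.5

2744.5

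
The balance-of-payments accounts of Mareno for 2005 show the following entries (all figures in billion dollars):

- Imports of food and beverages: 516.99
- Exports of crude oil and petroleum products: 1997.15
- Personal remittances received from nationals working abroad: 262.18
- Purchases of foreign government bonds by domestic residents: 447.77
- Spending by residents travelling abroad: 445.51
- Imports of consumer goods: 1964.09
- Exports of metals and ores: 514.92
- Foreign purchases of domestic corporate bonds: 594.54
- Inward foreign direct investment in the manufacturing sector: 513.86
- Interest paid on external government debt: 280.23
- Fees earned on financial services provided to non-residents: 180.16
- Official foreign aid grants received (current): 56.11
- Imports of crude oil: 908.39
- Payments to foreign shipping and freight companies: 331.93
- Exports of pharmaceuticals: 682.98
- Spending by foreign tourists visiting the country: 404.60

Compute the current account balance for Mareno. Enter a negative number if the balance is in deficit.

Goods: -908.39 + 514.92 + 1997.15 - 1964.09 - 516.99 + 682.98 = -194.42
Services: -331.93 + 180.16 - 445.51 + 404.60 = -192.68
Primary income: -280.23
Secondary income: 56.11 + 262.18 = 318.29
Current account = (-194.42) + (-192.68) + (-280.23) + 318.29 = -349.04
(Excluded from the current account — financial account: purchases of foreign government bonds by domestic residents 447.77, foreign purchases of domestic corporate bonds 594.54, inward foreign direct investment in the manufacturing sector 513.86.)

-349.04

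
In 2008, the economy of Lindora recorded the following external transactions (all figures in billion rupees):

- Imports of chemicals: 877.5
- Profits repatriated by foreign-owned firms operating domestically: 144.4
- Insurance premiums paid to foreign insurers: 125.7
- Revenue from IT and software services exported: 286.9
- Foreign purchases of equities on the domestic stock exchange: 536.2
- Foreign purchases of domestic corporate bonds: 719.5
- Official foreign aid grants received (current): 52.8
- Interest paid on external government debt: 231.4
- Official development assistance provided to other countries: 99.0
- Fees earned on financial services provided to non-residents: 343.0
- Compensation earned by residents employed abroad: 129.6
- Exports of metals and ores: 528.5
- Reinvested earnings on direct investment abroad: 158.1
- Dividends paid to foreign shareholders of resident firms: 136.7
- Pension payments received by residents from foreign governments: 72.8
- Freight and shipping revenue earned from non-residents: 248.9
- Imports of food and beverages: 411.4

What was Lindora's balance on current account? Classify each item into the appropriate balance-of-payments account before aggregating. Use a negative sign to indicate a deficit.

Goods: 528.5 - 411.4 - 877.5 = -760.4
Services: -125.7 + 286.9 + 248.9 + 343.0 = 753.1
Primary income: 158.1 - 144.4 + 129.6 - 231.4 - 136.7 = -224.8
Secondary income: 52.8 - 99.0 + 72.8 = 26.6
Current account = (-760.4) + 753.1 + (-224.8) + 26.6 = -205.5
(Excluded from the current account — financial account: foreign purchases of equities on the domestic stock exchange 536.2, foreign purchases of domestic corporate bonds 719.5.)

-205.5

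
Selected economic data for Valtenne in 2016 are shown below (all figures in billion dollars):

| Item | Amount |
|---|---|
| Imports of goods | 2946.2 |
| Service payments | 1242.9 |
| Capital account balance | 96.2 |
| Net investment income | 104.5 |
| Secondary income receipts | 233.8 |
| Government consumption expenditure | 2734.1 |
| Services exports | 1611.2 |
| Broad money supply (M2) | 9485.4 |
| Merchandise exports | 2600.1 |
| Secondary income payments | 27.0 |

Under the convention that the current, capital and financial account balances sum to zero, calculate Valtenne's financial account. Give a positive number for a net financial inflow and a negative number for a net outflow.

-429.7

Goods balance = 2600.1 - 2946.2 = -346.1
Services balance = 1611.2 - 1242.9 = 368.3
Trade balance (goods + services) = -346.1 + 368.3 = 22.2
Net primary income = 104.5
Net secondary income = 233.8 - 27.0 = 206.8
Current account = 22.2 + 104.5 + 206.8 = 333.5
Financial account = -(333.5 + 96.2) = -429.7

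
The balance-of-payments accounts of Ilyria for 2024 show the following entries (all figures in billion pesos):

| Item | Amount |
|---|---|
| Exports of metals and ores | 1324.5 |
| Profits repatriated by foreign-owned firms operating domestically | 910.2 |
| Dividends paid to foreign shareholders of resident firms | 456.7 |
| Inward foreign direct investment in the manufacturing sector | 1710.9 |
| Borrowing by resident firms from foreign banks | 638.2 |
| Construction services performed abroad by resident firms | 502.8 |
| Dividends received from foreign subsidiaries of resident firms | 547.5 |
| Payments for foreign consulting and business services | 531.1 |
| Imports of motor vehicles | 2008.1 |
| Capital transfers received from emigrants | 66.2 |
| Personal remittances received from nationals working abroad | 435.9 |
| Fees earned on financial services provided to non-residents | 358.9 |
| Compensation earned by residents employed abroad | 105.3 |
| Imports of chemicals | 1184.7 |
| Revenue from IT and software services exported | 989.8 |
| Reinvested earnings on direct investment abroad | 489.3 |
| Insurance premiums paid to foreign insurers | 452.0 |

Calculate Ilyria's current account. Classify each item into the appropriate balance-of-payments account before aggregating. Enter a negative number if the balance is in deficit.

-788.8

Goods: 1324.5 - 1184.7 - 2008.1 = -1868.3
Services: 989.8 - 452.0 + 358.9 - 531.1 + 502.8 = 868.4
Primary income: 105.3 + 547.5 + 489.3 - 910.2 - 456.7 = -224.8
Secondary income: 435.9
Current account = (-1868.3) + 868.4 + (-224.8) + 435.9 = -788.8
(Excluded from the current account — financial account: inward foreign direct investment in the manufacturing sector 1710.9, borrowing by resident firms from foreign banks 638.2; capital account: capital transfers received from emigrants 66.2.)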